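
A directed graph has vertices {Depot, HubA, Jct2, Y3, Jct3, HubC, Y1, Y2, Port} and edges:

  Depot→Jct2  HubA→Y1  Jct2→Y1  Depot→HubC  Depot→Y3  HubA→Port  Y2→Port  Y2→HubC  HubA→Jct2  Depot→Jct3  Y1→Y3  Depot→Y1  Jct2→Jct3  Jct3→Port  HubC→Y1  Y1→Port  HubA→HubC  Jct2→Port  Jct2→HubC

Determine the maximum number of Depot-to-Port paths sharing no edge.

3

Assign every edge capacity 1; by Menger, the answer equals the max flow.
Path Depot→Jct2→Port (+1); total 1.
Path Depot→Jct3→Port (+1); total 2.
Path Depot→Y1→Port (+1); total 3.
No residual Depot→Port path; max flow = 3.
Certifying cut of size 3: {Depot→Jct2, Depot→Jct3, Y1→Port}.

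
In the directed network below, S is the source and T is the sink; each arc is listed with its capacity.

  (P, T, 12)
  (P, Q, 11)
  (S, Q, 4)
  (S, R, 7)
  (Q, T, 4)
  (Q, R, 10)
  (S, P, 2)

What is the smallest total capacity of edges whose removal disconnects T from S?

6

Augment S→P→T: bottleneck 2, flow now 2.
Augment S→Q→T: bottleneck 4, flow now 6.
No augmenting path remains; maximum flow = 6.
By max-flow min-cut, the minimum cut capacity equals the max flow.
In the residual graph, reachable from S: {S, R}.
Min-cut edges: S→P (2), S→Q (4); capacity 2 + 4 = 6.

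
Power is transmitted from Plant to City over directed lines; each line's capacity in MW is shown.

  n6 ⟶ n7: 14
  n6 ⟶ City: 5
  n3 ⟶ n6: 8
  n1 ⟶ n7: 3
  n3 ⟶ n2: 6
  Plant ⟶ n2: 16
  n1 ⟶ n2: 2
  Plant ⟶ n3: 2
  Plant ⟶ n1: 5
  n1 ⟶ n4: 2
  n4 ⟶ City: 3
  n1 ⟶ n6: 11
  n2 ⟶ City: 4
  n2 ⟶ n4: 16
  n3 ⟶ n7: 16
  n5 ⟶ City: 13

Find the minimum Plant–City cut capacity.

12

Augment Plant→n2→City: bottleneck 4, flow now 4.
Augment Plant→n1→n4→City: bottleneck 2, flow now 6.
Augment Plant→n1→n6→City: bottleneck 3, flow now 9.
Augment Plant→n2→n4→City: bottleneck 1, flow now 10.
Augment Plant→n3→n6→City: bottleneck 2, flow now 12.
No augmenting path remains; maximum flow = 12.
By max-flow min-cut, the minimum cut capacity equals the max flow.
In the residual graph, reachable from Plant: {Plant, n1, n2, n3, n4, n6, n7}.
Min-cut edges: n2→City (4), n4→City (3), n6→City (5); capacity 4 + 3 + 5 = 12.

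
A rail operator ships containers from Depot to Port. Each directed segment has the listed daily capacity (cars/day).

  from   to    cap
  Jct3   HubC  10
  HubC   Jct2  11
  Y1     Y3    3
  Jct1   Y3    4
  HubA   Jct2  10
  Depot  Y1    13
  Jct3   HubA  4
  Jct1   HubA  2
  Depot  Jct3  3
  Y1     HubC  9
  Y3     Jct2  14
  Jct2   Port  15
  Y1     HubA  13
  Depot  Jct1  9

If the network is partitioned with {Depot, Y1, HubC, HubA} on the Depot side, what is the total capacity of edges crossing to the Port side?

36

Edges leaving {Depot, Y1, HubC, HubA}: Depot→Jct3 (3), Depot→Jct1 (9), Y1→Y3 (3), HubC→Jct2 (11), HubA→Jct2 (10).
Cut capacity = 3 + 9 + 3 + 11 + 10 = 36.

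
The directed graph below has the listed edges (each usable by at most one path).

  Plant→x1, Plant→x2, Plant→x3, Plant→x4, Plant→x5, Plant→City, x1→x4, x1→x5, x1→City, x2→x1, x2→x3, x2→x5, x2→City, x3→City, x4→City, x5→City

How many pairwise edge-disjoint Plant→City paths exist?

Assign every edge capacity 1; by Menger, the answer equals the max flow.
Path Plant→City (+1); total 1.
Path Plant→x1→City (+1); total 2.
Path Plant→x2→City (+1); total 3.
Path Plant→x3→City (+1); total 4.
Path Plant→x4→City (+1); total 5.
Path Plant→x5→City (+1); total 6.
No residual Plant→City path; max flow = 6.
Certifying cut of size 6: {Plant→City, Plant→x1, Plant→x2, Plant→x3, Plant→x4, Plant→x5}.

6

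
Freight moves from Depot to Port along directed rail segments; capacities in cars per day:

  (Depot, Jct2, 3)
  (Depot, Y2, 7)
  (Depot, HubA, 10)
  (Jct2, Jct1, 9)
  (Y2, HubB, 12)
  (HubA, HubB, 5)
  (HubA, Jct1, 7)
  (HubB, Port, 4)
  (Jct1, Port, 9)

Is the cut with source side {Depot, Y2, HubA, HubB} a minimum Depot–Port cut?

Given cut capacity: 3 + 7 + 4 = 14.
Augment Depot→Jct2→Jct1→Port: bottleneck 3, flow now 3.
Augment Depot→Y2→HubB→Port: bottleneck 4, flow now 7.
Augment Depot→HubA→Jct1→Port: bottleneck 6, flow now 13.
No augmenting path remains; maximum flow = 13.
In the residual graph, reachable from Depot: {Depot, Jct2, Y2, HubA, HubB, Jct1}.
Min-cut edges: HubB→Port (4), Jct1→Port (9); capacity 4 + 9 = 13.
Cut capacity 14 exceeds the max flow 13, so it is not minimum.

No — its capacity is 14, but the minimum cut has capacity 13.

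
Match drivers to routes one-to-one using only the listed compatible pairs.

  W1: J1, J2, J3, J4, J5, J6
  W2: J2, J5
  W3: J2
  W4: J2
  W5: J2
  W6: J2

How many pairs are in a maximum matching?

3

Unit-capacity flow: source→left, listed edges, right→sink; max matching = max flow.
Augmenting path W1→J1 (+1); matched 1.
Augmenting path W2→J2 (+1); matched 2.
Augmenting path W3→J2→W2→J5 (+1); matched 3.
No augmenting path remains; maximum matching = 3.
König certificate: {W1, W2, J2} is a vertex cover of size 3 (every listed pair touches it), so no matching can be larger.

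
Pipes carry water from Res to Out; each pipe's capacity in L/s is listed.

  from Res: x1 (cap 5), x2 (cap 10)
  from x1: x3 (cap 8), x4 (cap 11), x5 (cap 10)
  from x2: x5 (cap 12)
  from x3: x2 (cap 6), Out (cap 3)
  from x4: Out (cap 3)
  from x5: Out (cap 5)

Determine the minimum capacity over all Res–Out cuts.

10

Augment Res→x1→x3→Out: bottleneck 3, flow now 3.
Augment Res→x1→x4→Out: bottleneck 2, flow now 5.
Augment Res→x2→x5→Out: bottleneck 5, flow now 10.
No augmenting path remains; maximum flow = 10.
By max-flow min-cut, the minimum cut capacity equals the max flow.
In the residual graph, reachable from Res: {Res, x2, x5}.
Min-cut edges: Res→x1 (5), x5→Out (5); capacity 5 + 5 = 10.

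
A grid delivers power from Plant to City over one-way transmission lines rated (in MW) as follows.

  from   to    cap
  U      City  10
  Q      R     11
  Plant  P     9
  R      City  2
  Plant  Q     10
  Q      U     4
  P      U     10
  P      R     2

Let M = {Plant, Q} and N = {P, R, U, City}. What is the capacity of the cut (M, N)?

Edges leaving {Plant, Q}: Plant→P (9), Q→R (11), Q→U (4).
Cut capacity = 9 + 11 + 4 = 24.

24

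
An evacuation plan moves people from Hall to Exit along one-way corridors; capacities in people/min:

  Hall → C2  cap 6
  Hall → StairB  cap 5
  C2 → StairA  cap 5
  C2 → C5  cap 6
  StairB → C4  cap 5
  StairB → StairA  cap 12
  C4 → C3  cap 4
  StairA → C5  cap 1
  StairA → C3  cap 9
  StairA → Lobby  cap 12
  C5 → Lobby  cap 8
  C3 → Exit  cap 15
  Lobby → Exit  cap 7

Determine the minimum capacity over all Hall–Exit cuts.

Augment Hall→C2→StairA→C3→Exit: bottleneck 5, flow now 5.
Augment Hall→C2→C5→Lobby→Exit: bottleneck 1, flow now 6.
Augment Hall→StairB→C4→C3→Exit: bottleneck 4, flow now 10.
Augment Hall→StairB→StairA→C3→Exit: bottleneck 1, flow now 11.
No augmenting path remains; maximum flow = 11.
By max-flow min-cut, the minimum cut capacity equals the max flow.
In the residual graph, reachable from Hall: {Hall}.
Min-cut edges: Hall→C2 (6), Hall→StairB (5); capacity 6 + 5 = 11.

11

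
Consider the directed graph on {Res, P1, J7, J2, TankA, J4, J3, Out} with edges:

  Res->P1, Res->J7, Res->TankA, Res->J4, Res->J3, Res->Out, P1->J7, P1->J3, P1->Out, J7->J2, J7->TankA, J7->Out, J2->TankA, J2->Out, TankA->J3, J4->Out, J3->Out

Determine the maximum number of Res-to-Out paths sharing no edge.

5

Assign every edge capacity 1; by Menger, the answer equals the max flow.
Path Res→Out (+1); total 1.
Path Res→P1→Out (+1); total 2.
Path Res→J7→Out (+1); total 3.
Path Res→J4→Out (+1); total 4.
Path Res→J3→Out (+1); total 5.
No residual Res→Out path; max flow = 5.
Certifying cut of size 5: {J3→Out, Res→J4, Res→J7, Res→Out, Res→P1}.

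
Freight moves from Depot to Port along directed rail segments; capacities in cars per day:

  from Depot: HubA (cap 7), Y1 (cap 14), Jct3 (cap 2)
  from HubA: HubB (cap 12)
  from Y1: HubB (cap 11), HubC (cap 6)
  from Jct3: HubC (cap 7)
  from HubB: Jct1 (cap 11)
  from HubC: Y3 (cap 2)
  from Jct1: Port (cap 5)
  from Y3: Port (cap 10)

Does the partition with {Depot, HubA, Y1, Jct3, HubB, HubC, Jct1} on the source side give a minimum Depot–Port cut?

Given cut capacity: 2 + 5 = 7.
Augment Depot→HubA→HubB→Jct1→Port: bottleneck 5, flow now 5.
Augment Depot→Y1→HubC→Y3→Port: bottleneck 2, flow now 7.
No augmenting path remains; maximum flow = 7.
Cut capacity 7 equals the max flow, so it is a minimum cut.

Yes — it is a minimum cut (capacity 7).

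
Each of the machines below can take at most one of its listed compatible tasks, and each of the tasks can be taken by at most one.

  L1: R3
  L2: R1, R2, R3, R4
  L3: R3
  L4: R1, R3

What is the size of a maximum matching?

3

Unit-capacity flow: source→left, listed edges, right→sink; max matching = max flow.
Augmenting path L1→R3 (+1); matched 1.
Augmenting path L2→R1 (+1); matched 2.
Augmenting path L4→R1→L2→R2 (+1); matched 3.
No augmenting path remains; maximum matching = 3.
König certificate: {L2, L4, R3} is a vertex cover of size 3 (every listed pair touches it), so no matching can be larger.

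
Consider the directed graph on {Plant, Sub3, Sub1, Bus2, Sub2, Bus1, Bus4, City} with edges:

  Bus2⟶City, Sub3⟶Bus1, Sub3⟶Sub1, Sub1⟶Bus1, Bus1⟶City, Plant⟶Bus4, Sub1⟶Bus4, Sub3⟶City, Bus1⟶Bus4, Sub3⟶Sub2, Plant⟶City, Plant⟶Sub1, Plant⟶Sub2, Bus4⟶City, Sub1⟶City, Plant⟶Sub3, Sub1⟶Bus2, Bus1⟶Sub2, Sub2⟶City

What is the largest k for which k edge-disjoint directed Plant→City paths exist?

5

Assign every edge capacity 1; by Menger, the answer equals the max flow.
Path Plant→City (+1); total 1.
Path Plant→Sub3→City (+1); total 2.
Path Plant→Sub1→City (+1); total 3.
Path Plant→Sub2→City (+1); total 4.
Path Plant→Bus4→City (+1); total 5.
No residual Plant→City path; max flow = 5.
Certifying cut of size 5: {Plant→Bus4, Plant→City, Plant→Sub1, Plant→Sub2, Plant→Sub3}.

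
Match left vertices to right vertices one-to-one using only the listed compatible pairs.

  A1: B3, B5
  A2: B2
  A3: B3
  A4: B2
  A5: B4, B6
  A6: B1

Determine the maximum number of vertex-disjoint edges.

5

Unit-capacity flow: source→left, listed edges, right→sink; max matching = max flow.
Augmenting path A1→B3 (+1); matched 1.
Augmenting path A2→B2 (+1); matched 2.
Augmenting path A5→B4 (+1); matched 3.
Augmenting path A6→B1 (+1); matched 4.
Augmenting path A3→B3→A1→B5 (+1); matched 5.
No augmenting path remains; maximum matching = 5.
König certificate: {A1, A3, A5, A6, B2} is a vertex cover of size 5 (every listed pair touches it), so no matching can be larger.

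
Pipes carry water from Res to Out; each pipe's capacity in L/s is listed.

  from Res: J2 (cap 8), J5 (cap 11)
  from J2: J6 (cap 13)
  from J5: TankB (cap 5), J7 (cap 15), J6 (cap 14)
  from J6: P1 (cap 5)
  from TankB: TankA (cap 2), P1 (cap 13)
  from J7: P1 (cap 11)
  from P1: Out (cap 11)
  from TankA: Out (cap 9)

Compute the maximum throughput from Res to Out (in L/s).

Augment Res→J2→J6→P1→Out: bottleneck 5, flow now 5.
Augment Res→J5→TankB→P1→Out: bottleneck 5, flow now 10.
Augment Res→J5→J7→P1→Out: bottleneck 1, flow now 11.
Augment Res→J5→J7→P1→TankB→TankA→Out: bottleneck 2, flow now 13. (uses reverse residual edge)
No augmenting path remains; maximum flow = 13.
In the residual graph, reachable from Res: {Res, J2, J5, J6, TankB, J7, P1}.
Min-cut edges: TankB→TankA (2), P1→Out (11); capacity 2 + 11 = 13.
This cut is saturated, so no flow can exceed 13.

13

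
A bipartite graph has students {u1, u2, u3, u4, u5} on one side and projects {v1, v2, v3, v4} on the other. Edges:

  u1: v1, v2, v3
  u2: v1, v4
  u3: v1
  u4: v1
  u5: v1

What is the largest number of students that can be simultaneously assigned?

Unit-capacity flow: source→left, listed edges, right→sink; max matching = max flow.
Augmenting path u1→v1 (+1); matched 1.
Augmenting path u2→v4 (+1); matched 2.
Augmenting path u3→v1→u1→v2 (+1); matched 3.
No augmenting path remains; maximum matching = 3.
König certificate: {u1, u2, v1} is a vertex cover of size 3 (every listed pair touches it), so no matching can be larger.

3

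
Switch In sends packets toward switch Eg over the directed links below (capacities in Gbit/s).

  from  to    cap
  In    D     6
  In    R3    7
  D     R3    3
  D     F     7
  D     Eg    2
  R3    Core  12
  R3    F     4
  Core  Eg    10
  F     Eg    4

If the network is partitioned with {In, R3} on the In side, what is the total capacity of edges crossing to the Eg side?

Edges leaving {In, R3}: In→D (6), R3→Core (12), R3→F (4).
Cut capacity = 6 + 12 + 4 = 22.

22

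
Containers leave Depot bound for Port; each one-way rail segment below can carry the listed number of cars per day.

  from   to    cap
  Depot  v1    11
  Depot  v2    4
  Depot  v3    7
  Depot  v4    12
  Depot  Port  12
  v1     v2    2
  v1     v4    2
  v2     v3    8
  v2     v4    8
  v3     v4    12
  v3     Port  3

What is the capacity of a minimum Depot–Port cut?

Augment Depot→Port: bottleneck 12, flow now 12.
Augment Depot→v3→Port: bottleneck 3, flow now 15.
No augmenting path remains; maximum flow = 15.
By max-flow min-cut, the minimum cut capacity equals the max flow.
In the residual graph, reachable from Depot: {Depot, v1, v2, v3, v4}.
Min-cut edges: Depot→Port (12), v3→Port (3); capacity 12 + 3 = 15.

15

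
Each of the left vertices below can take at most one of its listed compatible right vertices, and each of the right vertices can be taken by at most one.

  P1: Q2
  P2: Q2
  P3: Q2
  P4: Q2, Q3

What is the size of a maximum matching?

Unit-capacity flow: source→left, listed edges, right→sink; max matching = max flow.
Augmenting path P1→Q2 (+1); matched 1.
Augmenting path P4→Q3 (+1); matched 2.
No augmenting path remains; maximum matching = 2.
König certificate: {P4, Q2} is a vertex cover of size 2 (every listed pair touches it), so no matching can be larger.

2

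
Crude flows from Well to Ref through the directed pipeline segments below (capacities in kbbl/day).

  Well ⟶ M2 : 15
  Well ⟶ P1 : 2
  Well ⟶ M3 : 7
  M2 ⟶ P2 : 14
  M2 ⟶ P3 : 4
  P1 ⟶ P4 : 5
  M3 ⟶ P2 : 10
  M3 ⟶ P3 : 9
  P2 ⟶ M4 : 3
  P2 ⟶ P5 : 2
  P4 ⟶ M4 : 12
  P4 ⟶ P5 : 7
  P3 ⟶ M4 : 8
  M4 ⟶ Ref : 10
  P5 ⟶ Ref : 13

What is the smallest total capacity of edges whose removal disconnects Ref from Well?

Augment Well→M2→P2→M4→Ref: bottleneck 3, flow now 3.
Augment Well→M2→P2→P5→Ref: bottleneck 2, flow now 5.
Augment Well→M2→P3→M4→Ref: bottleneck 4, flow now 9.
Augment Well→P1→P4→M4→Ref: bottleneck 2, flow now 11.
Augment Well→M3→P3→M4→Ref: bottleneck 1, flow now 12.
Augment Well→M3→P3→M4→P4→P5→Ref: bottleneck 2, flow now 14. (uses reverse residual edge)
No augmenting path remains; maximum flow = 14.
By max-flow min-cut, the minimum cut capacity equals the max flow.
In the residual graph, reachable from Well: {Well, M2, M3, P2, P3, M4}.
Min-cut edges: Well→P1 (2), P2→P5 (2), M4→Ref (10); capacity 2 + 2 + 10 = 14.

14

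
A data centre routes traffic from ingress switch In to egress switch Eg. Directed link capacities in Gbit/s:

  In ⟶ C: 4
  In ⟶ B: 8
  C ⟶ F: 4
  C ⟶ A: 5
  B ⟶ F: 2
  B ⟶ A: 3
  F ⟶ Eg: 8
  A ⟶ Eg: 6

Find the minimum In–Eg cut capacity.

Augment In→C→F→Eg: bottleneck 4, flow now 4.
Augment In→B→F→Eg: bottleneck 2, flow now 6.
Augment In→B→A→Eg: bottleneck 3, flow now 9.
No augmenting path remains; maximum flow = 9.
By max-flow min-cut, the minimum cut capacity equals the max flow.
In the residual graph, reachable from In: {In, B}.
Min-cut edges: In→C (4), B→F (2), B→A (3); capacity 4 + 2 + 3 = 9.

9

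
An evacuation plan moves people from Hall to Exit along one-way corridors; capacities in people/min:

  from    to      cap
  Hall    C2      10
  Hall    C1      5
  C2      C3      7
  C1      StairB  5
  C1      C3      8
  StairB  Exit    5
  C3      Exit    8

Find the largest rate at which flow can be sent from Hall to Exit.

12

Augment Hall→C2→C3→Exit: bottleneck 7, flow now 7.
Augment Hall→C1→StairB→Exit: bottleneck 5, flow now 12.
No augmenting path remains; maximum flow = 12.
In the residual graph, reachable from Hall: {Hall, C2}.
Min-cut edges: Hall→C1 (5), C2→C3 (7); capacity 5 + 7 = 12.
This cut is saturated, so no flow can exceed 12.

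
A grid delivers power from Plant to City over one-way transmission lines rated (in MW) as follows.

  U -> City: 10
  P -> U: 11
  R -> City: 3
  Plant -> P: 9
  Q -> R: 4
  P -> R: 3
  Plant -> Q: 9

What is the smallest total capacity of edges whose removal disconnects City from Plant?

12

Augment Plant→P→R→City: bottleneck 3, flow now 3.
Augment Plant→P→U→City: bottleneck 6, flow now 9.
Augment Plant→Q→R→P→U→City: bottleneck 3, flow now 12. (uses reverse residual edge)
No augmenting path remains; maximum flow = 12.
By max-flow min-cut, the minimum cut capacity equals the max flow.
In the residual graph, reachable from Plant: {Plant, Q, R}.
Min-cut edges: Plant→P (9), R→City (3); capacity 9 + 3 = 12.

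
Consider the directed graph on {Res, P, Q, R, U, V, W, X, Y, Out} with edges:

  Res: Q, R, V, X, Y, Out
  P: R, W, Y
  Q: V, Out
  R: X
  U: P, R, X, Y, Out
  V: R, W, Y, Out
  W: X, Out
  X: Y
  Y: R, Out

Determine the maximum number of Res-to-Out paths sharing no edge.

4

Assign every edge capacity 1; by Menger, the answer equals the max flow.
Path Res→Out (+1); total 1.
Path Res→Q→Out (+1); total 2.
Path Res→V→Out (+1); total 3.
Path Res→Y→Out (+1); total 4.
No residual Res→Out path; max flow = 4.
Certifying cut of size 4: {Res→Out, Res→Q, Res→V, Y→Out}.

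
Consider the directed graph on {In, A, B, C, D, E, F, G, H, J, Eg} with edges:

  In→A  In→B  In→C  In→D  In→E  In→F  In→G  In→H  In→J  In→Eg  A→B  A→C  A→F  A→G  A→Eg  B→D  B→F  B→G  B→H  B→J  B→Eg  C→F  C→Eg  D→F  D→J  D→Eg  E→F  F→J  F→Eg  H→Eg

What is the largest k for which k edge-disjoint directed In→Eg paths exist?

7

Assign every edge capacity 1; by Menger, the answer equals the max flow.
Path In→Eg (+1); total 1.
Path In→A→Eg (+1); total 2.
Path In→B→Eg (+1); total 3.
Path In→C→Eg (+1); total 4.
Path In→D→Eg (+1); total 5.
Path In→F→Eg (+1); total 6.
Path In→H→Eg (+1); total 7.
No residual In→Eg path; max flow = 7.
Certifying cut of size 7: {F→Eg, In→A, In→B, In→C, In→D, In→Eg, In→H}.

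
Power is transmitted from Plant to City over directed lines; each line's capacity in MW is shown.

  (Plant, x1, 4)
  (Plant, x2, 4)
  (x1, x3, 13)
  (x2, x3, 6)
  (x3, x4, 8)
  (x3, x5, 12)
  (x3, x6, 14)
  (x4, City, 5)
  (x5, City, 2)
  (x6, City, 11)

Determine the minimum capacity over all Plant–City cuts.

Augment Plant→x1→x3→x4→City: bottleneck 4, flow now 4.
Augment Plant→x2→x3→x4→City: bottleneck 1, flow now 5.
Augment Plant→x2→x3→x5→City: bottleneck 2, flow now 7.
Augment Plant→x2→x3→x6→City: bottleneck 1, flow now 8.
No augmenting path remains; maximum flow = 8.
By max-flow min-cut, the minimum cut capacity equals the max flow.
In the residual graph, reachable from Plant: {Plant}.
Min-cut edges: Plant→x1 (4), Plant→x2 (4); capacity 4 + 4 = 8.

8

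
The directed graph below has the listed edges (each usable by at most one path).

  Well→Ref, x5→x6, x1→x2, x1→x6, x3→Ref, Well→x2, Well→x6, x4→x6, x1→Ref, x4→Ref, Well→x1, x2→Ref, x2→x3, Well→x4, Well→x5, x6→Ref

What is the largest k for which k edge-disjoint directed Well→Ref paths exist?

5

Assign every edge capacity 1; by Menger, the answer equals the max flow.
Path Well→Ref (+1); total 1.
Path Well→x1→Ref (+1); total 2.
Path Well→x2→Ref (+1); total 3.
Path Well→x4→Ref (+1); total 4.
Path Well→x6→Ref (+1); total 5.
No residual Well→Ref path; max flow = 5.
Certifying cut of size 5: {Well→Ref, Well→x1, Well→x2, Well→x4, x6→Ref}.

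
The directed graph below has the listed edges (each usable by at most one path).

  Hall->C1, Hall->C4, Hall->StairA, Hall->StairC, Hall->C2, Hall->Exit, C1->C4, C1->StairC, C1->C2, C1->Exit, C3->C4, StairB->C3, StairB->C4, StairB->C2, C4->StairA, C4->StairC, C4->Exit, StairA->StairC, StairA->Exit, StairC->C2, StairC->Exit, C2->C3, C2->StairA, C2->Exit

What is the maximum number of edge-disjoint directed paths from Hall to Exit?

6

Assign every edge capacity 1; by Menger, the answer equals the max flow.
Path Hall→Exit (+1); total 1.
Path Hall→C1→Exit (+1); total 2.
Path Hall→C4→Exit (+1); total 3.
Path Hall→StairA→Exit (+1); total 4.
Path Hall→StairC→Exit (+1); total 5.
Path Hall→C2→Exit (+1); total 6.
No residual Hall→Exit path; max flow = 6.
Certifying cut of size 6: {Hall→C1, Hall→C2, Hall→C4, Hall→Exit, Hall→StairA, Hall→StairC}.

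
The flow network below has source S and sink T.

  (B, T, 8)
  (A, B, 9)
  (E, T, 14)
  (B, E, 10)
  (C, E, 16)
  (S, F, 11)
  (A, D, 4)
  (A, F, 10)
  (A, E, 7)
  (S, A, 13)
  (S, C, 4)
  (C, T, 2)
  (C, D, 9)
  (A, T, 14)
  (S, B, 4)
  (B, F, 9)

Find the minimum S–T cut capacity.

Augment S→A→T: bottleneck 13, flow now 13.
Augment S→B→T: bottleneck 4, flow now 17.
Augment S→C→T: bottleneck 2, flow now 19.
Augment S→C→E→T: bottleneck 2, flow now 21.
No augmenting path remains; maximum flow = 21.
By max-flow min-cut, the minimum cut capacity equals the max flow.
In the residual graph, reachable from S: {S, F}.
Min-cut edges: S→A (13), S→B (4), S→C (4); capacity 13 + 4 + 4 = 21.

21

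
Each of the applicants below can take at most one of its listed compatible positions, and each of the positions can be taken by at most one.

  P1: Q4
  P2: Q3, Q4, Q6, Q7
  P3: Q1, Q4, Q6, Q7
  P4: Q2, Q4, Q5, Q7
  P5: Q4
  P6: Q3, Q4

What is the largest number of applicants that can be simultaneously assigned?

5

Unit-capacity flow: source→left, listed edges, right→sink; max matching = max flow.
Augmenting path P1→Q4 (+1); matched 1.
Augmenting path P2→Q3 (+1); matched 2.
Augmenting path P3→Q1 (+1); matched 3.
Augmenting path P4→Q2 (+1); matched 4.
Augmenting path P6→Q3→P2→Q6 (+1); matched 5.
No augmenting path remains; maximum matching = 5.
König certificate: {P2, P3, P4, P6, Q4} is a vertex cover of size 5 (every listed pair touches it), so no matching can be larger.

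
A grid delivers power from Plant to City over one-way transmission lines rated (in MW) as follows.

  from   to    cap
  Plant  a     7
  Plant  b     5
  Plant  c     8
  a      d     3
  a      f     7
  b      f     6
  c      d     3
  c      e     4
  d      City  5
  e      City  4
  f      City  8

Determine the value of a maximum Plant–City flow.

17

Augment Plant→a→d→City: bottleneck 3, flow now 3.
Augment Plant→a→f→City: bottleneck 4, flow now 7.
Augment Plant→b→f→City: bottleneck 4, flow now 11.
Augment Plant→c→d→City: bottleneck 2, flow now 13.
Augment Plant→c→e→City: bottleneck 4, flow now 17.
No augmenting path remains; maximum flow = 17.
In the residual graph, reachable from Plant: {Plant, a, b, c, d, f}.
Min-cut edges: c→e (4), d→City (5), f→City (8); capacity 4 + 5 + 8 = 17.
This cut is saturated, so no flow can exceed 17.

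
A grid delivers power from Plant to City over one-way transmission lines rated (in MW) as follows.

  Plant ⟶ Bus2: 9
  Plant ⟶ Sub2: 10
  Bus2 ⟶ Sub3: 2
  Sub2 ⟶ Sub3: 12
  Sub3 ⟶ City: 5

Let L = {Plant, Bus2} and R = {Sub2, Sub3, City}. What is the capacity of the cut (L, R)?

12

Edges leaving {Plant, Bus2}: Plant→Sub2 (10), Bus2→Sub3 (2).
Cut capacity = 10 + 2 = 12.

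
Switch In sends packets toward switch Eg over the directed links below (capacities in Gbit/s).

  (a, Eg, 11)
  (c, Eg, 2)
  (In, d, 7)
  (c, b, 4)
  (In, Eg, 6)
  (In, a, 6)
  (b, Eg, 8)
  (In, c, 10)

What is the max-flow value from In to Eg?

18

Augment In→Eg: bottleneck 6, flow now 6.
Augment In→a→Eg: bottleneck 6, flow now 12.
Augment In→c→Eg: bottleneck 2, flow now 14.
Augment In→c→b→Eg: bottleneck 4, flow now 18.
No augmenting path remains; maximum flow = 18.
In the residual graph, reachable from In: {In, c, d}.
Min-cut edges: In→a (6), In→Eg (6), c→b (4), c→Eg (2); capacity 6 + 6 + 4 + 2 = 18.
This cut is saturated, so no flow can exceed 18.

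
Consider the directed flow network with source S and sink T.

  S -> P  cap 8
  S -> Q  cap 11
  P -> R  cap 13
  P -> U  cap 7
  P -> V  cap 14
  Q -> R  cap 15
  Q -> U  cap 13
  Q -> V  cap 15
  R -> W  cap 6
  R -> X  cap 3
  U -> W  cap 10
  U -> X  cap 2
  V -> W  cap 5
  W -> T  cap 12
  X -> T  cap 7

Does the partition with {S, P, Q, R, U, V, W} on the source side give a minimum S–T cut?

Yes — it is a minimum cut (capacity 17).

Given cut capacity: 3 + 2 + 12 = 17.
Augment S→P→R→W→T: bottleneck 6, flow now 6.
Augment S→P→R→X→T: bottleneck 2, flow now 8.
Augment S→Q→R→X→T: bottleneck 1, flow now 9.
Augment S→Q→U→W→T: bottleneck 6, flow now 15.
Augment S→Q→U→X→T: bottleneck 2, flow now 17.
No augmenting path remains; maximum flow = 17.
Cut capacity 17 equals the max flow, so it is a minimum cut.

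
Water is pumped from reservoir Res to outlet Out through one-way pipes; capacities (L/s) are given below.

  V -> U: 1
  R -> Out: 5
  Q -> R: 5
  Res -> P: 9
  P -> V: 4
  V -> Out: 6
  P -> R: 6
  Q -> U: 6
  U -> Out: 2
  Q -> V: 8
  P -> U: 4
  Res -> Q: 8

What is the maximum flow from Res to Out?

13

Augment Res→P→R→Out: bottleneck 5, flow now 5.
Augment Res→P→U→Out: bottleneck 2, flow now 7.
Augment Res→P→V→Out: bottleneck 2, flow now 9.
Augment Res→Q→V→Out: bottleneck 4, flow now 13.
No augmenting path remains; maximum flow = 13.
In the residual graph, reachable from Res: {Res, P, Q, R, U, V}.
Min-cut edges: R→Out (5), U→Out (2), V→Out (6); capacity 5 + 2 + 6 = 13.
This cut is saturated, so no flow can exceed 13.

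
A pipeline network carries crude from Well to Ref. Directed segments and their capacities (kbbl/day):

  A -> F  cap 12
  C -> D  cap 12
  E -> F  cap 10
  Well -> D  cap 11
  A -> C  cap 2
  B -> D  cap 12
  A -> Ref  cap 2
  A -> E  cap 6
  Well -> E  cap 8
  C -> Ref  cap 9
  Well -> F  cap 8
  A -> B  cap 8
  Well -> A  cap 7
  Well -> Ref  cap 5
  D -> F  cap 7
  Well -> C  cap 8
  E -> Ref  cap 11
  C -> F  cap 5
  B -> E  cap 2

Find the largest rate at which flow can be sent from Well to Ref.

Augment Well→Ref: bottleneck 5, flow now 5.
Augment Well→A→Ref: bottleneck 2, flow now 7.
Augment Well→C→Ref: bottleneck 8, flow now 15.
Augment Well→E→Ref: bottleneck 8, flow now 23.
Augment Well→A→C→Ref: bottleneck 1, flow now 24.
Augment Well→A→E→Ref: bottleneck 3, flow now 27.
No augmenting path remains; maximum flow = 27.
In the residual graph, reachable from Well: {Well, A, B, C, D, E, F}.
Min-cut edges: Well→Ref (5), A→Ref (2), C→Ref (9), E→Ref (11); capacity 5 + 2 + 9 + 11 = 27.
This cut is saturated, so no flow can exceed 27.

27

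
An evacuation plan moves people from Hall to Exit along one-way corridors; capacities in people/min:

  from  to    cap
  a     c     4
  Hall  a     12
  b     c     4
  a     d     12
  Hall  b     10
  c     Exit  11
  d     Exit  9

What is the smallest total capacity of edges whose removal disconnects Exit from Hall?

Augment Hall→a→c→Exit: bottleneck 4, flow now 4.
Augment Hall→a→d→Exit: bottleneck 8, flow now 12.
Augment Hall→b→c→Exit: bottleneck 4, flow now 16.
No augmenting path remains; maximum flow = 16.
By max-flow min-cut, the minimum cut capacity equals the max flow.
In the residual graph, reachable from Hall: {Hall, b}.
Min-cut edges: Hall→a (12), b→c (4); capacity 12 + 4 = 16.

16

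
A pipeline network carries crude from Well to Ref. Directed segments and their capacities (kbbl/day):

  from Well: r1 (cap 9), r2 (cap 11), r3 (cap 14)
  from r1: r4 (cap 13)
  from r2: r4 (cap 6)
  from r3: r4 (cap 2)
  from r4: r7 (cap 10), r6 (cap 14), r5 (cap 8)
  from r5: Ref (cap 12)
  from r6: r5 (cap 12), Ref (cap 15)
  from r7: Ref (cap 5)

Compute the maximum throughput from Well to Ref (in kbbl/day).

17

Augment Well→r1→r4→r5→Ref: bottleneck 8, flow now 8.
Augment Well→r1→r4→r6→Ref: bottleneck 1, flow now 9.
Augment Well→r2→r4→r6→Ref: bottleneck 6, flow now 15.
Augment Well→r3→r4→r6→Ref: bottleneck 2, flow now 17.
No augmenting path remains; maximum flow = 17.
In the residual graph, reachable from Well: {Well, r2, r3}.
Min-cut edges: Well→r1 (9), r2→r4 (6), r3→r4 (2); capacity 9 + 6 + 2 = 17.
This cut is saturated, so no flow can exceed 17.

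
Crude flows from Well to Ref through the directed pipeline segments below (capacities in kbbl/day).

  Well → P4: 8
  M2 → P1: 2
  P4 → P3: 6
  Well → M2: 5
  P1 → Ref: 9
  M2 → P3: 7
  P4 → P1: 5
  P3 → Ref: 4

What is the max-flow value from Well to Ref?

Augment Well→M2→P1→Ref: bottleneck 2, flow now 2.
Augment Well→M2→P3→Ref: bottleneck 3, flow now 5.
Augment Well→P4→P1→Ref: bottleneck 5, flow now 10.
Augment Well→P4→P3→Ref: bottleneck 1, flow now 11.
No augmenting path remains; maximum flow = 11.
In the residual graph, reachable from Well: {Well, M2, P4, P3}.
Min-cut edges: M2→P1 (2), P4→P1 (5), P3→Ref (4); capacity 2 + 5 + 4 = 11.
This cut is saturated, so no flow can exceed 11.

11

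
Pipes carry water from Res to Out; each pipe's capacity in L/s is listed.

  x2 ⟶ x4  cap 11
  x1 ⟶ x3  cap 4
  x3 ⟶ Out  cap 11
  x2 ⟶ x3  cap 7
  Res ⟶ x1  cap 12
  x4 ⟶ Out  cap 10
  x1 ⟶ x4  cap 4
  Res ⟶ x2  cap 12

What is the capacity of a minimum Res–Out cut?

Augment Res→x1→x3→Out: bottleneck 4, flow now 4.
Augment Res→x1→x4→Out: bottleneck 4, flow now 8.
Augment Res→x2→x3→Out: bottleneck 7, flow now 15.
Augment Res→x2→x4→Out: bottleneck 5, flow now 20.
No augmenting path remains; maximum flow = 20.
By max-flow min-cut, the minimum cut capacity equals the max flow.
In the residual graph, reachable from Res: {Res, x1}.
Min-cut edges: Res→x2 (12), x1→x3 (4), x1→x4 (4); capacity 12 + 4 + 4 = 20.

20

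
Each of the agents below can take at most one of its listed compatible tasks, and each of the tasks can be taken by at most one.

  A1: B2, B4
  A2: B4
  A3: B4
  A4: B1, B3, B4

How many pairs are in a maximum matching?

Unit-capacity flow: source→left, listed edges, right→sink; max matching = max flow.
Augmenting path A1→B2 (+1); matched 1.
Augmenting path A2→B4 (+1); matched 2.
Augmenting path A4→B1 (+1); matched 3.
No augmenting path remains; maximum matching = 3.
König certificate: {A1, A4, B4} is a vertex cover of size 3 (every listed pair touches it), so no matching can be larger.

3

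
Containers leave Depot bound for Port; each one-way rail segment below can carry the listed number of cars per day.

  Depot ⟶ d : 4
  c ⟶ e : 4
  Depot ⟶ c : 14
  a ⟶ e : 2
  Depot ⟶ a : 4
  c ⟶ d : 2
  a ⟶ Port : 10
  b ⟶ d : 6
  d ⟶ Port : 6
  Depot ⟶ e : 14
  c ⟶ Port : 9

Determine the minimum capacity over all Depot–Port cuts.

19

Augment Depot→a→Port: bottleneck 4, flow now 4.
Augment Depot→c→Port: bottleneck 9, flow now 13.
Augment Depot→d→Port: bottleneck 4, flow now 17.
Augment Depot→c→d→Port: bottleneck 2, flow now 19.
No augmenting path remains; maximum flow = 19.
By max-flow min-cut, the minimum cut capacity equals the max flow.
In the residual graph, reachable from Depot: {Depot, c, e}.
Min-cut edges: Depot→a (4), Depot→d (4), c→d (2), c→Port (9); capacity 4 + 4 + 2 + 9 = 19.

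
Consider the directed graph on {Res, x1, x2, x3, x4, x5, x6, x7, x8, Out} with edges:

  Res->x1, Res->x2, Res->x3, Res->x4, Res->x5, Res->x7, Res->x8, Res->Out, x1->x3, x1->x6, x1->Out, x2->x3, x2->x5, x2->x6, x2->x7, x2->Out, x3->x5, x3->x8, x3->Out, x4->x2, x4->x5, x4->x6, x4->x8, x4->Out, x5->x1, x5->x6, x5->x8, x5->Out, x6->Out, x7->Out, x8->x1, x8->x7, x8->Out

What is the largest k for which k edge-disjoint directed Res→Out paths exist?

Assign every edge capacity 1; by Menger, the answer equals the max flow.
Path Res→Out (+1); total 1.
Path Res→x1→Out (+1); total 2.
Path Res→x2→Out (+1); total 3.
Path Res→x3→Out (+1); total 4.
Path Res→x4→Out (+1); total 5.
Path Res→x5→Out (+1); total 6.
Path Res→x7→Out (+1); total 7.
Path Res→x8→Out (+1); total 8.
No residual Res→Out path; max flow = 8.
Certifying cut of size 8: {Res→Out, Res→x1, Res→x2, Res→x3, Res→x4, Res→x5, Res→x7, Res→x8}.

8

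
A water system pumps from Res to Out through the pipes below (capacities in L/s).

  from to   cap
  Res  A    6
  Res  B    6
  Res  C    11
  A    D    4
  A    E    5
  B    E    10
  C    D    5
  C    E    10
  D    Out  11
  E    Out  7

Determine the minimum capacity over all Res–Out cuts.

Augment Res→A→D→Out: bottleneck 4, flow now 4.
Augment Res→A→E→Out: bottleneck 2, flow now 6.
Augment Res→B→E→Out: bottleneck 5, flow now 11.
Augment Res→C→D→Out: bottleneck 5, flow now 16.
No augmenting path remains; maximum flow = 16.
By max-flow min-cut, the minimum cut capacity equals the max flow.
In the residual graph, reachable from Res: {Res, A, B, C, E}.
Min-cut edges: A→D (4), C→D (5), E→Out (7); capacity 4 + 5 + 7 = 16.

16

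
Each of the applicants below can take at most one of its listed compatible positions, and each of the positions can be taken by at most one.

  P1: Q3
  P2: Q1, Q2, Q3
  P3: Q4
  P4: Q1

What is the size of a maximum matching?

4

Unit-capacity flow: source→left, listed edges, right→sink; max matching = max flow.
Augmenting path P1→Q3 (+1); matched 1.
Augmenting path P2→Q1 (+1); matched 2.
Augmenting path P3→Q4 (+1); matched 3.
Augmenting path P4→Q1→P2→Q2 (+1); matched 4.
No augmenting path remains; maximum matching = 4.
König certificate: {P1, P2, P3, P4} is a vertex cover of size 4 (every listed pair touches it), so no matching can be larger.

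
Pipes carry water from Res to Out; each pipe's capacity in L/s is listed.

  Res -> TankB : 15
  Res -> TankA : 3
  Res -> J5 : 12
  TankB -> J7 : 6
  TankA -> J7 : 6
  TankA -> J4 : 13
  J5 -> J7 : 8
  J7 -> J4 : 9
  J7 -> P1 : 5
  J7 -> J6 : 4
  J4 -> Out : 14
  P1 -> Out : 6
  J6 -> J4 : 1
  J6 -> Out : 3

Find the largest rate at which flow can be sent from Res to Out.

Augment Res→TankA→J4→Out: bottleneck 3, flow now 3.
Augment Res→TankB→J7→J4→Out: bottleneck 6, flow now 9.
Augment Res→J5→J7→J4→Out: bottleneck 3, flow now 12.
Augment Res→J5→J7→P1→Out: bottleneck 5, flow now 17.
No augmenting path remains; maximum flow = 17.
In the residual graph, reachable from Res: {Res, TankB, J5}.
Min-cut edges: Res→TankA (3), TankB→J7 (6), J5→J7 (8); capacity 3 + 6 + 8 = 17.
This cut is saturated, so no flow can exceed 17.

17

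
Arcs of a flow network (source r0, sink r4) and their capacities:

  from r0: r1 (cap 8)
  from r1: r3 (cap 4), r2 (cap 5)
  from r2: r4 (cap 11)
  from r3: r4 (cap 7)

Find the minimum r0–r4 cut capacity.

Augment r0→r1→r2→r4: bottleneck 5, flow now 5.
Augment r0→r1→r3→r4: bottleneck 3, flow now 8.
No augmenting path remains; maximum flow = 8.
By max-flow min-cut, the minimum cut capacity equals the max flow.
In the residual graph, reachable from r0: {r0}.
Min-cut edges: r0→r1 (8); capacity 8 = 8.

8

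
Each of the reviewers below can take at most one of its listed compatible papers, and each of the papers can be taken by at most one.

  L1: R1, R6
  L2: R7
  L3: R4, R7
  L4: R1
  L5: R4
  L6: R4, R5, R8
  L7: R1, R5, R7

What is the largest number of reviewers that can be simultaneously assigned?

Unit-capacity flow: source→left, listed edges, right→sink; max matching = max flow.
Augmenting path L1→R1 (+1); matched 1.
Augmenting path L2→R7 (+1); matched 2.
Augmenting path L3→R4 (+1); matched 3.
Augmenting path L6→R5 (+1); matched 4.
Augmenting path L4→R1→L1→R6 (+1); matched 5.
Augmenting path L7→R5→L6→R8 (+1); matched 6.
No augmenting path remains; maximum matching = 6.
König certificate: {L1, L4, L6, L7, R4, R7} is a vertex cover of size 6 (every listed pair touches it), so no matching can be larger.

6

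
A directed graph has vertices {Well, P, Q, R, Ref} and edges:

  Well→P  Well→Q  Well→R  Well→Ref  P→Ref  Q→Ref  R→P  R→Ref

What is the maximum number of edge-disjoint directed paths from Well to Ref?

Assign every edge capacity 1; by Menger, the answer equals the max flow.
Path Well→Ref (+1); total 1.
Path Well→P→Ref (+1); total 2.
Path Well→Q→Ref (+1); total 3.
Path Well→R→Ref (+1); total 4.
No residual Well→Ref path; max flow = 4.
Certifying cut of size 4: {Well→P, Well→Q, Well→R, Well→Ref}.

4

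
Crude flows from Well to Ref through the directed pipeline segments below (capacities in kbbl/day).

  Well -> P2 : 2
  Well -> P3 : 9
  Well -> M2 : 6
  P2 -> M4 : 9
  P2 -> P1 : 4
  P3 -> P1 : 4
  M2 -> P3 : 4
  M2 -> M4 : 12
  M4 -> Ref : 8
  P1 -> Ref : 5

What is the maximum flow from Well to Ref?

12

Augment Well→P2→M4→Ref: bottleneck 2, flow now 2.
Augment Well→P3→P1→Ref: bottleneck 4, flow now 6.
Augment Well→M2→M4→Ref: bottleneck 6, flow now 12.
No augmenting path remains; maximum flow = 12.
In the residual graph, reachable from Well: {Well, P3}.
Min-cut edges: Well→P2 (2), Well→M2 (6), P3→P1 (4); capacity 2 + 6 + 4 = 12.
This cut is saturated, so no flow can exceed 12.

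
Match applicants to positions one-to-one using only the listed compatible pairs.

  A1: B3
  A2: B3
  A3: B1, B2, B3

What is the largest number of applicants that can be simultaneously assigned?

2

Unit-capacity flow: source→left, listed edges, right→sink; max matching = max flow.
Augmenting path A1→B3 (+1); matched 1.
Augmenting path A3→B1 (+1); matched 2.
No augmenting path remains; maximum matching = 2.
König certificate: {A3, B3} is a vertex cover of size 2 (every listed pair touches it), so no matching can be larger.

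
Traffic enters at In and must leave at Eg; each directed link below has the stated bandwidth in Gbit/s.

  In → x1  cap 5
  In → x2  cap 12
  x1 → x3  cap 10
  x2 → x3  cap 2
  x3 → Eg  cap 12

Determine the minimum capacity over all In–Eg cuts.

7

Augment In→x1→x3→Eg: bottleneck 5, flow now 5.
Augment In→x2→x3→Eg: bottleneck 2, flow now 7.
No augmenting path remains; maximum flow = 7.
By max-flow min-cut, the minimum cut capacity equals the max flow.
In the residual graph, reachable from In: {In, x2}.
Min-cut edges: In→x1 (5), x2→x3 (2); capacity 5 + 2 = 7.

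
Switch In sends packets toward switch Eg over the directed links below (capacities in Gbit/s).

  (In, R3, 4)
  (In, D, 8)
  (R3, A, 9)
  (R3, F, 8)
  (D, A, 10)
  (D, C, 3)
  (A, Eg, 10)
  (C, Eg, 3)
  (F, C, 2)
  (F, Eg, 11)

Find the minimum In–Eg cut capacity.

12

Augment In→R3→A→Eg: bottleneck 4, flow now 4.
Augment In→D→A→Eg: bottleneck 6, flow now 10.
Augment In→D→C→Eg: bottleneck 2, flow now 12.
No augmenting path remains; maximum flow = 12.
By max-flow min-cut, the minimum cut capacity equals the max flow.
In the residual graph, reachable from In: {In}.
Min-cut edges: In→R3 (4), In→D (8); capacity 4 + 8 = 12.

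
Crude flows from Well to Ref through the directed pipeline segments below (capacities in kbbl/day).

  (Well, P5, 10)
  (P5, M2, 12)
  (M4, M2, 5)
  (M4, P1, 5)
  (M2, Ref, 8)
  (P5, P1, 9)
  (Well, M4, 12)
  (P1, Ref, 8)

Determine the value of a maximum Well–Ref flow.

Augment Well→M4→P1→Ref: bottleneck 5, flow now 5.
Augment Well→M4→M2→Ref: bottleneck 5, flow now 10.
Augment Well→P5→P1→Ref: bottleneck 3, flow now 13.
Augment Well→P5→M2→Ref: bottleneck 3, flow now 16.
No augmenting path remains; maximum flow = 16.
In the residual graph, reachable from Well: {Well, M4, P5, P1, M2}.
Min-cut edges: P1→Ref (8), M2→Ref (8); capacity 8 + 8 = 16.
This cut is saturated, so no flow can exceed 16.

16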